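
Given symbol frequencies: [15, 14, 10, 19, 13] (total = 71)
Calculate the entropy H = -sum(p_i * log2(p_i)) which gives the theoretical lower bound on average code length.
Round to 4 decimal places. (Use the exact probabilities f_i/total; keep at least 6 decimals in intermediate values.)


Per-symbol terms -p_i * log2(p_i) with p_i = f_i/71:
  p = 15/71 = 0.211268: log2(p) = -2.242857, -p*log2(p) = 0.473843
  p = 14/71 = 0.197183: log2(p) = -2.342392, -p*log2(p) = 0.461880
  p = 10/71 = 0.140845: log2(p) = -2.827819, -p*log2(p) = 0.398284
  p = 19/71 = 0.267606: log2(p) = -1.901820, -p*log2(p) = 0.508938
  p = 13/71 = 0.183099: log2(p) = -2.449307, -p*log2(p) = 0.448465
H = 0.473843 + 0.461880 + 0.398284 + 0.508938 + 0.448465 = 2.291410

H = 2.2914 bits/symbol


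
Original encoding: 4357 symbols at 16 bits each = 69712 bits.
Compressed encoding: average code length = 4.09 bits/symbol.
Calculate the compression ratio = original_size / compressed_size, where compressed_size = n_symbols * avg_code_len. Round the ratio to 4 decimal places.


original_size = n_symbols * orig_bits = 4357 * 16 = 69712 bits
compressed_size = n_symbols * avg_code_len = 4357 * 4.09 = 17820.13 bits
ratio = original_size / compressed_size = 69712 / 17820.13 = 3.912

Compression ratio = 3.912


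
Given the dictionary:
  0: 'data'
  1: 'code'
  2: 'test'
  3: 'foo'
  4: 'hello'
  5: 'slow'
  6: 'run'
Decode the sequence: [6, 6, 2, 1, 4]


Look up each index in the dictionary:
  6 -> 'run'
  6 -> 'run'
  2 -> 'test'
  1 -> 'code'
  4 -> 'hello'

Decoded: "run run test code hello"


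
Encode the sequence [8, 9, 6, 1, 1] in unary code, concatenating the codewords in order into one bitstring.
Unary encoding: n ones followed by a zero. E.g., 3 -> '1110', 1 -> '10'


Encode each number as n ones followed by a terminating 0:
  8 -> 111111110 (9 bits)
  9 -> 1111111110 (10 bits)
  6 -> 1111110 (7 bits)
  1 -> 10 (2 bits)
  1 -> 10 (2 bits)
Total length = 9 + 10 + 7 + 2 + 2 = 30 bits.

Unary([8, 9, 6, 1, 1]) = 111111110111111111011111101010 (30 bits)


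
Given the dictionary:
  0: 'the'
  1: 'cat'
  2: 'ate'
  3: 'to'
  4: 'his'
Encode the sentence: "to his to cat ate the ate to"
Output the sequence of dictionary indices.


Look up each word in the dictionary:
  'to' -> 3
  'his' -> 4
  'to' -> 3
  'cat' -> 1
  'ate' -> 2
  'the' -> 0
  'ate' -> 2
  'to' -> 3

Encoded: [3, 4, 3, 1, 2, 0, 2, 3]


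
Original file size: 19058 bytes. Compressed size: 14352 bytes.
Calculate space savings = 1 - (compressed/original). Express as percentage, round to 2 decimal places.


ratio = compressed/original = 14352/19058 = 0.75307
savings = 1 - ratio = 1 - 0.75307 = 0.24693
as a percentage: 0.24693 * 100 = 24.69%

Space savings = 1 - 14352/19058 = 24.69%


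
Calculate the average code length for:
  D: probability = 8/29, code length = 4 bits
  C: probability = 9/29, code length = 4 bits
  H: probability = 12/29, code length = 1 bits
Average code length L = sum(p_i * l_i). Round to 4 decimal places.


Weighted contributions p_i * l_i:
  D: (8/29) * 4 = 32/29
  C: (9/29) * 4 = 36/29
  H: (12/29) * 1 = 12/29
Sum = (32 + 36 + 12)/29 = 80/29

L = 80/29 = 2.7586 bits/symbol


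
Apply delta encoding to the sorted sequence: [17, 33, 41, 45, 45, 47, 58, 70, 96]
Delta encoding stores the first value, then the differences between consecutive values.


First value: 17
Deltas:
  33 - 17 = 16
  41 - 33 = 8
  45 - 41 = 4
  45 - 45 = 0
  47 - 45 = 2
  58 - 47 = 11
  70 - 58 = 12
  96 - 70 = 26


Delta encoded: [17, 16, 8, 4, 0, 2, 11, 12, 26]


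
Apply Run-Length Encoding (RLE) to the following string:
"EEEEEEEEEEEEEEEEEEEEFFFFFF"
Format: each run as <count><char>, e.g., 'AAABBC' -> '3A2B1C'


Scanning runs left to right:
  i=0: run of 'E' x 20 -> '20E'
  i=20: run of 'F' x 6 -> '6F'

RLE = 20E6F


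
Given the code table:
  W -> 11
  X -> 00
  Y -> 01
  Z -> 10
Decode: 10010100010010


Decoding:
10 -> Z
01 -> Y
01 -> Y
00 -> X
01 -> Y
00 -> X
10 -> Z


Result: ZYYXYXZ


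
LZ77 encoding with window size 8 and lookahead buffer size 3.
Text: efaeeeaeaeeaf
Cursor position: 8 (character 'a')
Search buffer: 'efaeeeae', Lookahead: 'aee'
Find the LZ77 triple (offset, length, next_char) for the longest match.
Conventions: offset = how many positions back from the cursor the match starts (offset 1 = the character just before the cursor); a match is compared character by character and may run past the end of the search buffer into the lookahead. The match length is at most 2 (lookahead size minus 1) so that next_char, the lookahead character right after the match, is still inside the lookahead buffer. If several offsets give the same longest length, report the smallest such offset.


Try each offset into the search buffer:
  offset=1 (pos 7, char 'e'): match length 0
  offset=2 (pos 6, char 'a'): match length 2
  offset=3 (pos 5, char 'e'): match length 0
  offset=4 (pos 4, char 'e'): match length 0
  offset=5 (pos 3, char 'e'): match length 0
  offset=6 (pos 2, char 'a'): match length 2
  offset=7 (pos 1, char 'f'): match length 0
  offset=8 (pos 0, char 'e'): match length 0
Longest match has length 2, found at offsets 2, 6; take the smallest, offset 2.
next_char = character at position 8 + 2 = 10 -> 'e'

Best match: offset=2, length=2 (matching 'ae' starting at position 6)
LZ77 triple: (2, 2, 'e')


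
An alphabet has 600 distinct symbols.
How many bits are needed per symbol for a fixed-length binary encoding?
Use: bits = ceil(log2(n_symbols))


log2(600) = 9.2288
Bracket: 2^9 = 512 < 600 <= 2^10 = 1024
So ceil(log2(600)) = 10

bits = ceil(log2(600)) = ceil(9.2288) = 10 bits


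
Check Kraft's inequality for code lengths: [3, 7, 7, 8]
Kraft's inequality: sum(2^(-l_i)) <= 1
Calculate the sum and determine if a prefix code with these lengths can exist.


Sum = 2^(-3) + 2^(-7) + 2^(-7) + 2^(-8)
    = 0.125 + 0.0078125 + 0.0078125 + 0.00390625
    = 37/256 = 0.14453125
Since 0.14453125 <= 1, Kraft's inequality IS satisfied.
A prefix code with these lengths CAN exist.

Kraft sum = 0.14453125. Satisfied.


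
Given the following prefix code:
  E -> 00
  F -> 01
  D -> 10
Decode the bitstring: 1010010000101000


Decoding step by step:
Bits 10 -> D
Bits 10 -> D
Bits 01 -> F
Bits 00 -> E
Bits 00 -> E
Bits 10 -> D
Bits 10 -> D
Bits 00 -> E


Decoded message: DDFEEDDE


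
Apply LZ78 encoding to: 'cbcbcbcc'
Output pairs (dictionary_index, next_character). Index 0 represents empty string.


LZ78 encoding steps:
Dictionary: {0: ''}
Step 1: w='' (idx 0), next='c' -> output (0, 'c'), add 'c' as idx 1
Step 2: w='' (idx 0), next='b' -> output (0, 'b'), add 'b' as idx 2
Step 3: w='c' (idx 1), next='b' -> output (1, 'b'), add 'cb' as idx 3
Step 4: w='cb' (idx 3), next='c' -> output (3, 'c'), add 'cbc' as idx 4
Step 5: w='c' (idx 1), end of input -> output (1, '')


Encoded: [(0, 'c'), (0, 'b'), (1, 'b'), (3, 'c'), (1, '')]


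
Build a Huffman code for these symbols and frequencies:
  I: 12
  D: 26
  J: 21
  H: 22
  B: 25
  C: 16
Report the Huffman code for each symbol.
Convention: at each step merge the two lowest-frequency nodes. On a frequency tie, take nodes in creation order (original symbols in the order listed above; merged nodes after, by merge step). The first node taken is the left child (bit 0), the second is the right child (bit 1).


Huffman tree construction:
Step 1: Merge I(12) + C(16) = 28
Step 2: Merge J(21) + H(22) = 43
Step 3: Merge B(25) + D(26) = 51
Step 4: Merge (I+C)(28) + (J+H)(43) = 71
Step 5: Merge (B+D)(51) + ((I+C)+(J+H))(71) = 122
Read each symbol's code off the tree from the root (left child = 0, right child = 1).

Codes:
  I: 100 (length 3)
  D: 01 (length 2)
  J: 110 (length 3)
  H: 111 (length 3)
  B: 00 (length 2)
  C: 101 (length 3)
Average code length: 315/122 = 2.5820 bits/symbol


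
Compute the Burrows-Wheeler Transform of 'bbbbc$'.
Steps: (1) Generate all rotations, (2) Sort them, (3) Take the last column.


Rotations (sorted):
  0: $bbbbc -> last char: c
  1: bbbbc$ -> last char: $
  2: bbbc$b -> last char: b
  3: bbc$bb -> last char: b
  4: bc$bbb -> last char: b
  5: c$bbbb -> last char: b


BWT = c$bbbb


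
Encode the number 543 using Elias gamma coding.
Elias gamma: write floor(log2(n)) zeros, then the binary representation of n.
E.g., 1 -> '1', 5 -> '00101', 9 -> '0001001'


num_bits = floor(log2(543)) + 1 = 10
leading_zeros = num_bits - 1 = 9
binary(543) = 1000011111

Elias gamma(543) = '000000000' + '1000011111' = 0000000001000011111 (19 bits)


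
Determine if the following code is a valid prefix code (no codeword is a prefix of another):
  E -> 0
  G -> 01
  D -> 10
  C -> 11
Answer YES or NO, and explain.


Checking each pair (does one codeword prefix another?):
  E='0' vs G='01': prefix -- VIOLATION

NO -- this is NOT a valid prefix code. E (0) is a prefix of G (01).


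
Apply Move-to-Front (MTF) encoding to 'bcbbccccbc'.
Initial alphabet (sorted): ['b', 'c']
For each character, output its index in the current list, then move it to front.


MTF encoding:
'b': index 0 in ['b', 'c'] -> ['b', 'c']
'c': index 1 in ['b', 'c'] -> ['c', 'b']
'b': index 1 in ['c', 'b'] -> ['b', 'c']
'b': index 0 in ['b', 'c'] -> ['b', 'c']
'c': index 1 in ['b', 'c'] -> ['c', 'b']
'c': index 0 in ['c', 'b'] -> ['c', 'b']
'c': index 0 in ['c', 'b'] -> ['c', 'b']
'c': index 0 in ['c', 'b'] -> ['c', 'b']
'b': index 1 in ['c', 'b'] -> ['b', 'c']
'c': index 1 in ['b', 'c'] -> ['c', 'b']


Output: [0, 1, 1, 0, 1, 0, 0, 0, 1, 1]


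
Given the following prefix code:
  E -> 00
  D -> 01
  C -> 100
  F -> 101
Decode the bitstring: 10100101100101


Decoding step by step:
Bits 101 -> F
Bits 00 -> E
Bits 101 -> F
Bits 100 -> C
Bits 101 -> F


Decoded message: FEFCF


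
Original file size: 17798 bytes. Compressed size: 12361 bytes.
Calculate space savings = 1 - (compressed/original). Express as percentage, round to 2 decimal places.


ratio = compressed/original = 12361/17798 = 0.694516
savings = 1 - ratio = 1 - 0.694516 = 0.305484
as a percentage: 0.305484 * 100 = 30.55%

Space savings = 1 - 12361/17798 = 30.55%


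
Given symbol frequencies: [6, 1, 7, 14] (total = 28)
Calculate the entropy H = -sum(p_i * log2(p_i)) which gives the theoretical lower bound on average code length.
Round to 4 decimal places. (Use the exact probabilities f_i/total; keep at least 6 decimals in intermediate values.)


Per-symbol terms -p_i * log2(p_i) with p_i = f_i/28:
  p = 6/28 = 0.214286: log2(p) = -2.222392, -p*log2(p) = 0.476227
  p = 1/28 = 0.035714: log2(p) = -4.807355, -p*log2(p) = 0.171691
  p = 7/28 = 0.250000: log2(p) = -2.000000, -p*log2(p) = 0.500000
  p = 14/28 = 0.500000: log2(p) = -1.000000, -p*log2(p) = 0.500000
H = 0.476227 + 0.171691 + 0.500000 + 0.500000 = 1.647918

H = 1.6479 bits/symbol


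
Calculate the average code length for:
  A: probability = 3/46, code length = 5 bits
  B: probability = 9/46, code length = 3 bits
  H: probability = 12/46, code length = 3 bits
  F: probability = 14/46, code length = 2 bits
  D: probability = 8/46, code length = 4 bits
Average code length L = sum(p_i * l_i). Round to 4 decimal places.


Weighted contributions p_i * l_i:
  A: (3/46) * 5 = 15/46
  B: (9/46) * 3 = 27/46
  H: (12/46) * 3 = 36/46
  F: (14/46) * 2 = 28/46
  D: (8/46) * 4 = 32/46
Sum = (15 + 27 + 36 + 28 + 32)/46 = 138/46

L = 138/46 = 3.0000 bits/symbol


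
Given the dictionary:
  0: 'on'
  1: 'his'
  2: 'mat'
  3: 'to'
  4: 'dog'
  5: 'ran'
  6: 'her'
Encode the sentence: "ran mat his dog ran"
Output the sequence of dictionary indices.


Look up each word in the dictionary:
  'ran' -> 5
  'mat' -> 2
  'his' -> 1
  'dog' -> 4
  'ran' -> 5

Encoded: [5, 2, 1, 4, 5]


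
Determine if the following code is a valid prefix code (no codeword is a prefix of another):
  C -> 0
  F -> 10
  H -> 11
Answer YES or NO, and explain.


Checking each pair (does one codeword prefix another?):
  C='0' vs F='10': no prefix
  C='0' vs H='11': no prefix
  F='10' vs C='0': no prefix
  F='10' vs H='11': no prefix
  H='11' vs C='0': no prefix
  H='11' vs F='10': no prefix
No violation found over all pairs.

YES -- this is a valid prefix code. No codeword is a prefix of any other codeword.


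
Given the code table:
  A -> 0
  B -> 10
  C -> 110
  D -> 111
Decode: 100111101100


Decoding:
10 -> B
0 -> A
111 -> D
10 -> B
110 -> C
0 -> A


Result: BADBCA


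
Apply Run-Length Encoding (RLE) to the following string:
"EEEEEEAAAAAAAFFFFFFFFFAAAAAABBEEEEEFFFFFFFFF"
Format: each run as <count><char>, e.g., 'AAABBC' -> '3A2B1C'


Scanning runs left to right:
  i=0: run of 'E' x 6 -> '6E'
  i=6: run of 'A' x 7 -> '7A'
  i=13: run of 'F' x 9 -> '9F'
  i=22: run of 'A' x 6 -> '6A'
  i=28: run of 'B' x 2 -> '2B'
  i=30: run of 'E' x 5 -> '5E'
  i=35: run of 'F' x 9 -> '9F'

RLE = 6E7A9F6A2B5E9F


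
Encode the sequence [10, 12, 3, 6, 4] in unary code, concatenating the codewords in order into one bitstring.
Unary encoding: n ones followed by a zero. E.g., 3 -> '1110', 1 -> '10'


Encode each number as n ones followed by a terminating 0:
  10 -> 11111111110 (11 bits)
  12 -> 1111111111110 (13 bits)
  3 -> 1110 (4 bits)
  6 -> 1111110 (7 bits)
  4 -> 11110 (5 bits)
Total length = 11 + 13 + 4 + 7 + 5 = 40 bits.

Unary([10, 12, 3, 6, 4]) = 1111111111011111111111101110111111011110 (40 bits)


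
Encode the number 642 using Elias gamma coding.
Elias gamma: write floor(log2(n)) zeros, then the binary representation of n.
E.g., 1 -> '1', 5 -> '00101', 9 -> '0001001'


num_bits = floor(log2(642)) + 1 = 10
leading_zeros = num_bits - 1 = 9
binary(642) = 1010000010

Elias gamma(642) = '000000000' + '1010000010' = 0000000001010000010 (19 bits)


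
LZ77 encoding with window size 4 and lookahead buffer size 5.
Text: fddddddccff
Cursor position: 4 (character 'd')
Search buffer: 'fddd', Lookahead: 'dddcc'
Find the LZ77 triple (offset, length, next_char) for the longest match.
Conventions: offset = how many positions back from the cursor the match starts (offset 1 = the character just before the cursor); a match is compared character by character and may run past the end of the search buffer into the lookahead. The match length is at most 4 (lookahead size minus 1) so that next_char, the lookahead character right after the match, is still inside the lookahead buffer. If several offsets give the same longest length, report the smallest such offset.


Try each offset into the search buffer:
  offset=1 (pos 3, char 'd'): match length 3
  offset=2 (pos 2, char 'd'): match length 3
  offset=3 (pos 1, char 'd'): match length 3
  offset=4 (pos 0, char 'f'): match length 0
Longest match has length 3, found at offsets 1, 2, 3; take the smallest, offset 1.
next_char = character at position 4 + 3 = 7 -> 'c'

Best match: offset=1, length=3 (matching 'ddd' starting at position 3)
LZ77 triple: (1, 3, 'c')


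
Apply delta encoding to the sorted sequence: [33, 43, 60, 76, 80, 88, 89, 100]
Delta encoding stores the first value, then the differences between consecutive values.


First value: 33
Deltas:
  43 - 33 = 10
  60 - 43 = 17
  76 - 60 = 16
  80 - 76 = 4
  88 - 80 = 8
  89 - 88 = 1
  100 - 89 = 11


Delta encoded: [33, 10, 17, 16, 4, 8, 1, 11]


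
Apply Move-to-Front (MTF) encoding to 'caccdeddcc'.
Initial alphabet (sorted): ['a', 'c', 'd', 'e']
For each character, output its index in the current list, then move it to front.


MTF encoding:
'c': index 1 in ['a', 'c', 'd', 'e'] -> ['c', 'a', 'd', 'e']
'a': index 1 in ['c', 'a', 'd', 'e'] -> ['a', 'c', 'd', 'e']
'c': index 1 in ['a', 'c', 'd', 'e'] -> ['c', 'a', 'd', 'e']
'c': index 0 in ['c', 'a', 'd', 'e'] -> ['c', 'a', 'd', 'e']
'd': index 2 in ['c', 'a', 'd', 'e'] -> ['d', 'c', 'a', 'e']
'e': index 3 in ['d', 'c', 'a', 'e'] -> ['e', 'd', 'c', 'a']
'd': index 1 in ['e', 'd', 'c', 'a'] -> ['d', 'e', 'c', 'a']
'd': index 0 in ['d', 'e', 'c', 'a'] -> ['d', 'e', 'c', 'a']
'c': index 2 in ['d', 'e', 'c', 'a'] -> ['c', 'd', 'e', 'a']
'c': index 0 in ['c', 'd', 'e', 'a'] -> ['c', 'd', 'e', 'a']


Output: [1, 1, 1, 0, 2, 3, 1, 0, 2, 0]


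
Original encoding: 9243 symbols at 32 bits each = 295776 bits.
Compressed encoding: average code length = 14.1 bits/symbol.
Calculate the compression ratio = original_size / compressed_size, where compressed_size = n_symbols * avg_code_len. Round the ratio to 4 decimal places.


original_size = n_symbols * orig_bits = 9243 * 32 = 295776 bits
compressed_size = n_symbols * avg_code_len = 9243 * 14.1 = 130326.3 bits
ratio = original_size / compressed_size = 295776 / 130326.3 = 2.2695

Compression ratio = 2.2695


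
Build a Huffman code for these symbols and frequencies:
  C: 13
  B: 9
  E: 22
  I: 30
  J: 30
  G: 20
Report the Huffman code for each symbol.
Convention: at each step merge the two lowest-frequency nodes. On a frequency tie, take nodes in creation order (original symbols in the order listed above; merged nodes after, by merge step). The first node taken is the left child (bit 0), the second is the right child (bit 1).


Huffman tree construction:
Step 1: Merge B(9) + C(13) = 22
Step 2: Merge G(20) + E(22) = 42
Step 3: Merge (B+C)(22) + I(30) = 52
Step 4: Merge J(30) + (G+E)(42) = 72
Step 5: Merge ((B+C)+I)(52) + (J+(G+E))(72) = 124
Read each symbol's code off the tree from the root (left child = 0, right child = 1).

Codes:
  C: 001 (length 3)
  B: 000 (length 3)
  E: 111 (length 3)
  I: 01 (length 2)
  J: 10 (length 2)
  G: 110 (length 3)
Average code length: 312/124 = 2.5161 bits/symbol


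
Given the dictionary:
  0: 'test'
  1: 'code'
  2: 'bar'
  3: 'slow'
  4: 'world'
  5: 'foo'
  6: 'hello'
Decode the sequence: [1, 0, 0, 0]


Look up each index in the dictionary:
  1 -> 'code'
  0 -> 'test'
  0 -> 'test'
  0 -> 'test'

Decoded: "code test test test"


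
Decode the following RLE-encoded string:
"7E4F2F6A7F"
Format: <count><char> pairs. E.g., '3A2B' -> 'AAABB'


Expanding each <count><char> pair:
  7E -> 'EEEEEEE'
  4F -> 'FFFF'
  2F -> 'FF'
  6A -> 'AAAAAA'
  7F -> 'FFFFFFF'

Decoded = EEEEEEEFFFFFFAAAAAAFFFFFFF


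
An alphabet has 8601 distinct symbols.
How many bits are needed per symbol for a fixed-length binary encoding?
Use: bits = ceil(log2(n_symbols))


log2(8601) = 13.0703
Bracket: 2^13 = 8192 < 8601 <= 2^14 = 16384
So ceil(log2(8601)) = 14

bits = ceil(log2(8601)) = ceil(13.0703) = 14 bits


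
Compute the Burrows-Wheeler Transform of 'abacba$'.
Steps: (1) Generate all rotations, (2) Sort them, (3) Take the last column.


Rotations (sorted):
  0: $abacba -> last char: a
  1: a$abacb -> last char: b
  2: abacba$ -> last char: $
  3: acba$ab -> last char: b
  4: ba$abac -> last char: c
  5: bacba$a -> last char: a
  6: cba$aba -> last char: a


BWT = ab$bcaa


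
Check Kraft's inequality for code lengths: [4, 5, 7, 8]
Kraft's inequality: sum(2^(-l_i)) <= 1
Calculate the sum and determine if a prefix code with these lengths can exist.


Sum = 2^(-4) + 2^(-5) + 2^(-7) + 2^(-8)
    = 0.0625 + 0.03125 + 0.0078125 + 0.00390625
    = 27/256 = 0.10546875
Since 0.10546875 <= 1, Kraft's inequality IS satisfied.
A prefix code with these lengths CAN exist.

Kraft sum = 0.10546875. Satisfied.


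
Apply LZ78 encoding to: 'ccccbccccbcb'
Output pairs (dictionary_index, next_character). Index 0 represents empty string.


LZ78 encoding steps:
Dictionary: {0: ''}
Step 1: w='' (idx 0), next='c' -> output (0, 'c'), add 'c' as idx 1
Step 2: w='c' (idx 1), next='c' -> output (1, 'c'), add 'cc' as idx 2
Step 3: w='c' (idx 1), next='b' -> output (1, 'b'), add 'cb' as idx 3
Step 4: w='cc' (idx 2), next='c' -> output (2, 'c'), add 'ccc' as idx 4
Step 5: w='cb' (idx 3), next='c' -> output (3, 'c'), add 'cbc' as idx 5
Step 6: w='' (idx 0), next='b' -> output (0, 'b'), add 'b' as idx 6


Encoded: [(0, 'c'), (1, 'c'), (1, 'b'), (2, 'c'), (3, 'c'), (0, 'b')]


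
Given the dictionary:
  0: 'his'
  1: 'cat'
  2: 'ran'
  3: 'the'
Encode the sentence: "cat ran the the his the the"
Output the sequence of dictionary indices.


Look up each word in the dictionary:
  'cat' -> 1
  'ran' -> 2
  'the' -> 3
  'the' -> 3
  'his' -> 0
  'the' -> 3
  'the' -> 3

Encoded: [1, 2, 3, 3, 0, 3, 3]


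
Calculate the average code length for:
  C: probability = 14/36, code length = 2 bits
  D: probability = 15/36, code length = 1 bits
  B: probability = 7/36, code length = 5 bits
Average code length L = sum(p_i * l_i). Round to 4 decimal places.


Weighted contributions p_i * l_i:
  C: (14/36) * 2 = 28/36
  D: (15/36) * 1 = 15/36
  B: (7/36) * 5 = 35/36
Sum = (28 + 15 + 35)/36 = 78/36

L = 78/36 = 2.1667 bits/symbol


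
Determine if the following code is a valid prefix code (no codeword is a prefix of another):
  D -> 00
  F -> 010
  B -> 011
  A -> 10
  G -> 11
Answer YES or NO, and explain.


Checking each pair (does one codeword prefix another?):
  D='00' vs F='010': no prefix
  D='00' vs B='011': no prefix
  D='00' vs A='10': no prefix
  D='00' vs G='11': no prefix
  F='010' vs D='00': no prefix
  F='010' vs B='011': no prefix
  F='010' vs A='10': no prefix
  F='010' vs G='11': no prefix
  B='011' vs D='00': no prefix
  B='011' vs F='010': no prefix
  B='011' vs A='10': no prefix
  B='011' vs G='11': no prefix
  A='10' vs D='00': no prefix
  A='10' vs F='010': no prefix
  A='10' vs B='011': no prefix
  A='10' vs G='11': no prefix
  G='11' vs D='00': no prefix
  G='11' vs F='010': no prefix
  G='11' vs B='011': no prefix
  G='11' vs A='10': no prefix
No violation found over all pairs.

YES -- this is a valid prefix code. No codeword is a prefix of any other codeword.


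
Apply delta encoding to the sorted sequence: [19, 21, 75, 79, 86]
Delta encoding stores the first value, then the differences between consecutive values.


First value: 19
Deltas:
  21 - 19 = 2
  75 - 21 = 54
  79 - 75 = 4
  86 - 79 = 7


Delta encoded: [19, 2, 54, 4, 7]


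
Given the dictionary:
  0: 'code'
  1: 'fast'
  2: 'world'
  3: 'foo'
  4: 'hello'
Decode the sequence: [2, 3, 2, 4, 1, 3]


Look up each index in the dictionary:
  2 -> 'world'
  3 -> 'foo'
  2 -> 'world'
  4 -> 'hello'
  1 -> 'fast'
  3 -> 'foo'

Decoded: "world foo world hello fast foo"


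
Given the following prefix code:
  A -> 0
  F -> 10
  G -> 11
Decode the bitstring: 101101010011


Decoding step by step:
Bits 10 -> F
Bits 11 -> G
Bits 0 -> A
Bits 10 -> F
Bits 10 -> F
Bits 0 -> A
Bits 11 -> G


Decoded message: FGAFFAG


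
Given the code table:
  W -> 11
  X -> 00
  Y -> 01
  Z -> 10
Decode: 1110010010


Decoding:
11 -> W
10 -> Z
01 -> Y
00 -> X
10 -> Z


Result: WZYXZ


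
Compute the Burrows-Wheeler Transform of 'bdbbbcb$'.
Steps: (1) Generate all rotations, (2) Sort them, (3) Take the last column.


Rotations (sorted):
  0: $bdbbbcb -> last char: b
  1: b$bdbbbc -> last char: c
  2: bbbcb$bd -> last char: d
  3: bbcb$bdb -> last char: b
  4: bcb$bdbb -> last char: b
  5: bdbbbcb$ -> last char: $
  6: cb$bdbbb -> last char: b
  7: dbbbcb$b -> last char: b


BWT = bcdbb$bb


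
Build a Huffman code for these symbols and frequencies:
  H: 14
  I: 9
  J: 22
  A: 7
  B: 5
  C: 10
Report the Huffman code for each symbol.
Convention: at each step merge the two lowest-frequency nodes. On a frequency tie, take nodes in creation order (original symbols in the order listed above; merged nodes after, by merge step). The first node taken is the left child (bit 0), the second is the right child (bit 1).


Huffman tree construction:
Step 1: Merge B(5) + A(7) = 12
Step 2: Merge I(9) + C(10) = 19
Step 3: Merge (B+A)(12) + H(14) = 26
Step 4: Merge (I+C)(19) + J(22) = 41
Step 5: Merge ((B+A)+H)(26) + ((I+C)+J)(41) = 67
Read each symbol's code off the tree from the root (left child = 0, right child = 1).

Codes:
  H: 01 (length 2)
  I: 100 (length 3)
  J: 11 (length 2)
  A: 001 (length 3)
  B: 000 (length 3)
  C: 101 (length 3)
Average code length: 165/67 = 2.4627 bits/symbol


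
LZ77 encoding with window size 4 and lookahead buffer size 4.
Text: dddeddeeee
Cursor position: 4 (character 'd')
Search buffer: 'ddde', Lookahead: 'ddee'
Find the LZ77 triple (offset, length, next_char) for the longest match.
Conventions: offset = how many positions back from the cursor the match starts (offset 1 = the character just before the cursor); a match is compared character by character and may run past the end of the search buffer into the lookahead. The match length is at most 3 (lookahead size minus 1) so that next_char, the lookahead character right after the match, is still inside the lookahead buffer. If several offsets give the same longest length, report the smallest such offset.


Try each offset into the search buffer:
  offset=1 (pos 3, char 'e'): match length 0
  offset=2 (pos 2, char 'd'): match length 1
  offset=3 (pos 1, char 'd'): match length 3
  offset=4 (pos 0, char 'd'): match length 2
Longest match has length 3 at offset 3.
next_char = character at position 4 + 3 = 7 -> 'e'

Best match: offset=3, length=3 (matching 'dde' starting at position 1)
LZ77 triple: (3, 3, 'e')


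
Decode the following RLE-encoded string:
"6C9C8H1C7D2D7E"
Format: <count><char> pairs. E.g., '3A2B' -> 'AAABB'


Expanding each <count><char> pair:
  6C -> 'CCCCCC'
  9C -> 'CCCCCCCCC'
  8H -> 'HHHHHHHH'
  1C -> 'C'
  7D -> 'DDDDDDD'
  2D -> 'DD'
  7E -> 'EEEEEEE'

Decoded = CCCCCCCCCCCCCCCHHHHHHHHCDDDDDDDDDEEEEEEE


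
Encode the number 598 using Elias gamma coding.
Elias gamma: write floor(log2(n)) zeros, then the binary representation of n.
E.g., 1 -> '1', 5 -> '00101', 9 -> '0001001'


num_bits = floor(log2(598)) + 1 = 10
leading_zeros = num_bits - 1 = 9
binary(598) = 1001010110

Elias gamma(598) = '000000000' + '1001010110' = 0000000001001010110 (19 bits)


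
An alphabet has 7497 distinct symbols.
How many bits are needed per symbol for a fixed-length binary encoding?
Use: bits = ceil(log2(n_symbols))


log2(7497) = 12.8721
Bracket: 2^12 = 4096 < 7497 <= 2^13 = 8192
So ceil(log2(7497)) = 13

bits = ceil(log2(7497)) = ceil(12.8721) = 13 bits


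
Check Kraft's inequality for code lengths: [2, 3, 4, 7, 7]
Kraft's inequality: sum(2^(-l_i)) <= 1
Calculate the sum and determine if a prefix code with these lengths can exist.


Sum = 2^(-2) + 2^(-3) + 2^(-4) + 2^(-7) + 2^(-7)
    = 0.25 + 0.125 + 0.0625 + 0.0078125 + 0.0078125
    = 58/128 = 0.453125
Since 0.453125 <= 1, Kraft's inequality IS satisfied.
A prefix code with these lengths CAN exist.

Kraft sum = 0.453125. Satisfied.


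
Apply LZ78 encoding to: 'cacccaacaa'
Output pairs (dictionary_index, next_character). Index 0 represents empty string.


LZ78 encoding steps:
Dictionary: {0: ''}
Step 1: w='' (idx 0), next='c' -> output (0, 'c'), add 'c' as idx 1
Step 2: w='' (idx 0), next='a' -> output (0, 'a'), add 'a' as idx 2
Step 3: w='c' (idx 1), next='c' -> output (1, 'c'), add 'cc' as idx 3
Step 4: w='c' (idx 1), next='a' -> output (1, 'a'), add 'ca' as idx 4
Step 5: w='a' (idx 2), next='c' -> output (2, 'c'), add 'ac' as idx 5
Step 6: w='a' (idx 2), next='a' -> output (2, 'a'), add 'aa' as idx 6


Encoded: [(0, 'c'), (0, 'a'), (1, 'c'), (1, 'a'), (2, 'c'), (2, 'a')]


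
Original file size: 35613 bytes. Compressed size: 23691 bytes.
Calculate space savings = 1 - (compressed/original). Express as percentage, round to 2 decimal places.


ratio = compressed/original = 23691/35613 = 0.665235
savings = 1 - ratio = 1 - 0.665235 = 0.334765
as a percentage: 0.334765 * 100 = 33.48%

Space savings = 1 - 23691/35613 = 33.48%


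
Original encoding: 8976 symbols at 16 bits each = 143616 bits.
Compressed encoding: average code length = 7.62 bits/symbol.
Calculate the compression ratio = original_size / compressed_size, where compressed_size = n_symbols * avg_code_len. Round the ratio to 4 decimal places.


original_size = n_symbols * orig_bits = 8976 * 16 = 143616 bits
compressed_size = n_symbols * avg_code_len = 8976 * 7.62 = 68397.12 bits
ratio = original_size / compressed_size = 143616 / 68397.12 = 2.0997

Compression ratio = 2.0997


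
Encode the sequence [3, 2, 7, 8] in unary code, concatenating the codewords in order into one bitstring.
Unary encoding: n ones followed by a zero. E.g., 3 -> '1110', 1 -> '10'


Encode each number as n ones followed by a terminating 0:
  3 -> 1110 (4 bits)
  2 -> 110 (3 bits)
  7 -> 11111110 (8 bits)
  8 -> 111111110 (9 bits)
Total length = 4 + 3 + 8 + 9 = 24 bits.

Unary([3, 2, 7, 8]) = 111011011111110111111110 (24 bits)


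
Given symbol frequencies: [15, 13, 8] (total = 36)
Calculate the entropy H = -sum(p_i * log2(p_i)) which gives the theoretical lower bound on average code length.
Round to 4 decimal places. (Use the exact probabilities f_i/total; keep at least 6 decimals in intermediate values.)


Per-symbol terms -p_i * log2(p_i) with p_i = f_i/36:
  p = 15/36 = 0.416667: log2(p) = -1.263034, -p*log2(p) = 0.526264
  p = 13/36 = 0.361111: log2(p) = -1.469485, -p*log2(p) = 0.530647
  p = 8/36 = 0.222222: log2(p) = -2.169925, -p*log2(p) = 0.482206
H = 0.526264 + 0.530647 + 0.482206 = 1.539117

H = 1.5391 bits/symbol


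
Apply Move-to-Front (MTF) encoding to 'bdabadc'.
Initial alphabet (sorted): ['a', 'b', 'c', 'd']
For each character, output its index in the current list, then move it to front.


MTF encoding:
'b': index 1 in ['a', 'b', 'c', 'd'] -> ['b', 'a', 'c', 'd']
'd': index 3 in ['b', 'a', 'c', 'd'] -> ['d', 'b', 'a', 'c']
'a': index 2 in ['d', 'b', 'a', 'c'] -> ['a', 'd', 'b', 'c']
'b': index 2 in ['a', 'd', 'b', 'c'] -> ['b', 'a', 'd', 'c']
'a': index 1 in ['b', 'a', 'd', 'c'] -> ['a', 'b', 'd', 'c']
'd': index 2 in ['a', 'b', 'd', 'c'] -> ['d', 'a', 'b', 'c']
'c': index 3 in ['d', 'a', 'b', 'c'] -> ['c', 'd', 'a', 'b']


Output: [1, 3, 2, 2, 1, 2, 3]


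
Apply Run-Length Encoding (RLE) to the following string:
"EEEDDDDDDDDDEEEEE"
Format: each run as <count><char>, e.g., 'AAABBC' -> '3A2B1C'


Scanning runs left to right:
  i=0: run of 'E' x 3 -> '3E'
  i=3: run of 'D' x 9 -> '9D'
  i=12: run of 'E' x 5 -> '5E'

RLE = 3E9D5E


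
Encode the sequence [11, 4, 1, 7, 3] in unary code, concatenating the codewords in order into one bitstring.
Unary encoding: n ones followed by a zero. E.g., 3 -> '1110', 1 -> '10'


Encode each number as n ones followed by a terminating 0:
  11 -> 111111111110 (12 bits)
  4 -> 11110 (5 bits)
  1 -> 10 (2 bits)
  7 -> 11111110 (8 bits)
  3 -> 1110 (4 bits)
Total length = 12 + 5 + 2 + 8 + 4 = 31 bits.

Unary([11, 4, 1, 7, 3]) = 1111111111101111010111111101110 (31 bits)


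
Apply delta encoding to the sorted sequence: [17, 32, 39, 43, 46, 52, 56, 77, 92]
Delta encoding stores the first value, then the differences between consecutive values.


First value: 17
Deltas:
  32 - 17 = 15
  39 - 32 = 7
  43 - 39 = 4
  46 - 43 = 3
  52 - 46 = 6
  56 - 52 = 4
  77 - 56 = 21
  92 - 77 = 15


Delta encoded: [17, 15, 7, 4, 3, 6, 4, 21, 15]


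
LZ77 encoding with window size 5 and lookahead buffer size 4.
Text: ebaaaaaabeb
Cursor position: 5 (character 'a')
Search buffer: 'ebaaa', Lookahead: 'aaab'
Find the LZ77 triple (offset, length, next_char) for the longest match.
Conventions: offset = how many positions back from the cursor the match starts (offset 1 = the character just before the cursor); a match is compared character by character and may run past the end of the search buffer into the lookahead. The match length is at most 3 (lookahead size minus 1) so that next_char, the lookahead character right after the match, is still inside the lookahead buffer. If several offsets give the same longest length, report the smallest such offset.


Try each offset into the search buffer:
  offset=1 (pos 4, char 'a'): match length 3
  offset=2 (pos 3, char 'a'): match length 3
  offset=3 (pos 2, char 'a'): match length 3
  offset=4 (pos 1, char 'b'): match length 0
  offset=5 (pos 0, char 'e'): match length 0
Longest match has length 3, found at offsets 1, 2, 3; take the smallest, offset 1.
next_char = character at position 5 + 3 = 8 -> 'b'

Best match: offset=1, length=3 (matching 'aaa' starting at position 4)
LZ77 triple: (1, 3, 'b')


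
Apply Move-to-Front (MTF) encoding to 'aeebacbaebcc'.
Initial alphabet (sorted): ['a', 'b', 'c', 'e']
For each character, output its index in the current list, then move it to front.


MTF encoding:
'a': index 0 in ['a', 'b', 'c', 'e'] -> ['a', 'b', 'c', 'e']
'e': index 3 in ['a', 'b', 'c', 'e'] -> ['e', 'a', 'b', 'c']
'e': index 0 in ['e', 'a', 'b', 'c'] -> ['e', 'a', 'b', 'c']
'b': index 2 in ['e', 'a', 'b', 'c'] -> ['b', 'e', 'a', 'c']
'a': index 2 in ['b', 'e', 'a', 'c'] -> ['a', 'b', 'e', 'c']
'c': index 3 in ['a', 'b', 'e', 'c'] -> ['c', 'a', 'b', 'e']
'b': index 2 in ['c', 'a', 'b', 'e'] -> ['b', 'c', 'a', 'e']
'a': index 2 in ['b', 'c', 'a', 'e'] -> ['a', 'b', 'c', 'e']
'e': index 3 in ['a', 'b', 'c', 'e'] -> ['e', 'a', 'b', 'c']
'b': index 2 in ['e', 'a', 'b', 'c'] -> ['b', 'e', 'a', 'c']
'c': index 3 in ['b', 'e', 'a', 'c'] -> ['c', 'b', 'e', 'a']
'c': index 0 in ['c', 'b', 'e', 'a'] -> ['c', 'b', 'e', 'a']


Output: [0, 3, 0, 2, 2, 3, 2, 2, 3, 2, 3, 0]


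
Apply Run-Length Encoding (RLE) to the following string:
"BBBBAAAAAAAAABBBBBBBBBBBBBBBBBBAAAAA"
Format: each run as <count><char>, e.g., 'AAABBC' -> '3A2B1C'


Scanning runs left to right:
  i=0: run of 'B' x 4 -> '4B'
  i=4: run of 'A' x 9 -> '9A'
  i=13: run of 'B' x 18 -> '18B'
  i=31: run of 'A' x 5 -> '5A'

RLE = 4B9A18B5A


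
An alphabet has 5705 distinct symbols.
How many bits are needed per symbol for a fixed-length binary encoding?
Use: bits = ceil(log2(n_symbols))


log2(5705) = 12.478
Bracket: 2^12 = 4096 < 5705 <= 2^13 = 8192
So ceil(log2(5705)) = 13

bits = ceil(log2(5705)) = ceil(12.478) = 13 bits


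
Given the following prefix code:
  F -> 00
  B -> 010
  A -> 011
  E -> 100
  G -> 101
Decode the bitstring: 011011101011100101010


Decoding step by step:
Bits 011 -> A
Bits 011 -> A
Bits 101 -> G
Bits 011 -> A
Bits 100 -> E
Bits 101 -> G
Bits 010 -> B


Decoded message: AAGAEGB


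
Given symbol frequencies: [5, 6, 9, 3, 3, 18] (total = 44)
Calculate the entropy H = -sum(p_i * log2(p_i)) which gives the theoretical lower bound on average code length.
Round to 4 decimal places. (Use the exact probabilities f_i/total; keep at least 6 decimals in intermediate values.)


Per-symbol terms -p_i * log2(p_i) with p_i = f_i/44:
  p = 5/44 = 0.113636: log2(p) = -3.137504, -p*log2(p) = 0.356534
  p = 6/44 = 0.136364: log2(p) = -2.874469, -p*log2(p) = 0.391973
  p = 9/44 = 0.204545: log2(p) = -2.289507, -p*log2(p) = 0.468308
  p = 3/44 = 0.068182: log2(p) = -3.874469, -p*log2(p) = 0.264168
  p = 3/44 = 0.068182: log2(p) = -3.874469, -p*log2(p) = 0.264168
  p = 18/44 = 0.409091: log2(p) = -1.289507, -p*log2(p) = 0.527525
H = 0.356534 + 0.391973 + 0.468308 + 0.264168 + 0.264168 + 0.527525 = 2.272676

H = 2.2727 bits/symbol


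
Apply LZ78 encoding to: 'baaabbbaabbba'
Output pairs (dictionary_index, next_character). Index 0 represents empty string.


LZ78 encoding steps:
Dictionary: {0: ''}
Step 1: w='' (idx 0), next='b' -> output (0, 'b'), add 'b' as idx 1
Step 2: w='' (idx 0), next='a' -> output (0, 'a'), add 'a' as idx 2
Step 3: w='a' (idx 2), next='a' -> output (2, 'a'), add 'aa' as idx 3
Step 4: w='b' (idx 1), next='b' -> output (1, 'b'), add 'bb' as idx 4
Step 5: w='b' (idx 1), next='a' -> output (1, 'a'), add 'ba' as idx 5
Step 6: w='a' (idx 2), next='b' -> output (2, 'b'), add 'ab' as idx 6
Step 7: w='bb' (idx 4), next='a' -> output (4, 'a'), add 'bba' as idx 7


Encoded: [(0, 'b'), (0, 'a'), (2, 'a'), (1, 'b'), (1, 'a'), (2, 'b'), (4, 'a')]


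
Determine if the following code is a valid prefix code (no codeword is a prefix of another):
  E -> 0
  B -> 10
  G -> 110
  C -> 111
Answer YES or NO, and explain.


Checking each pair (does one codeword prefix another?):
  E='0' vs B='10': no prefix
  E='0' vs G='110': no prefix
  E='0' vs C='111': no prefix
  B='10' vs E='0': no prefix
  B='10' vs G='110': no prefix
  B='10' vs C='111': no prefix
  G='110' vs E='0': no prefix
  G='110' vs B='10': no prefix
  G='110' vs C='111': no prefix
  C='111' vs E='0': no prefix
  C='111' vs B='10': no prefix
  C='111' vs G='110': no prefix
No violation found over all pairs.

YES -- this is a valid prefix code. No codeword is a prefix of any other codeword.


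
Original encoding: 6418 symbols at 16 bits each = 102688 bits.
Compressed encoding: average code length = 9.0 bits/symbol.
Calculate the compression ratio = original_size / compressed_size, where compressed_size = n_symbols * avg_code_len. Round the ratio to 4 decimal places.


original_size = n_symbols * orig_bits = 6418 * 16 = 102688 bits
compressed_size = n_symbols * avg_code_len = 6418 * 9.0 = 57762.0 bits
ratio = original_size / compressed_size = 102688 / 57762.0 = 1.7778

Compression ratio = 1.7778


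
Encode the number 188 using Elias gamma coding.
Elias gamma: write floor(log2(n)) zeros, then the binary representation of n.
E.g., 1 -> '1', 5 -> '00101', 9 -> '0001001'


num_bits = floor(log2(188)) + 1 = 8
leading_zeros = num_bits - 1 = 7
binary(188) = 10111100

Elias gamma(188) = '0000000' + '10111100' = 000000010111100 (15 bits)


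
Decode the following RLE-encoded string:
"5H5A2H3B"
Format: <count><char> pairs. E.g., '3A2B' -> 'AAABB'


Expanding each <count><char> pair:
  5H -> 'HHHHH'
  5A -> 'AAAAA'
  2H -> 'HH'
  3B -> 'BBB'

Decoded = HHHHHAAAAAHHBBB


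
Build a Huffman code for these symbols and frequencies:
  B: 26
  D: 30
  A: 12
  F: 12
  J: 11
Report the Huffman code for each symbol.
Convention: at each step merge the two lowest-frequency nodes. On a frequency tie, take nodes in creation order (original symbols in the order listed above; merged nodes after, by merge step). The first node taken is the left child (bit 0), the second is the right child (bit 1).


Huffman tree construction:
Step 1: Merge J(11) + A(12) = 23
Step 2: Merge F(12) + (J+A)(23) = 35
Step 3: Merge B(26) + D(30) = 56
Step 4: Merge (F+(J+A))(35) + (B+D)(56) = 91
Read each symbol's code off the tree from the root (left child = 0, right child = 1).

Codes:
  B: 10 (length 2)
  D: 11 (length 2)
  A: 011 (length 3)
  F: 00 (length 2)
  J: 010 (length 3)
Average code length: 205/91 = 2.2527 bits/symbol


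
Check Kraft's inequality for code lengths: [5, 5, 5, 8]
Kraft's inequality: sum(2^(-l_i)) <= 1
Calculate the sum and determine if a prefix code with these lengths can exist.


Sum = 2^(-5) + 2^(-5) + 2^(-5) + 2^(-8)
    = 0.03125 + 0.03125 + 0.03125 + 0.00390625
    = 25/256 = 0.09765625
Since 0.09765625 <= 1, Kraft's inequality IS satisfied.
A prefix code with these lengths CAN exist.

Kraft sum = 0.09765625. Satisfied.


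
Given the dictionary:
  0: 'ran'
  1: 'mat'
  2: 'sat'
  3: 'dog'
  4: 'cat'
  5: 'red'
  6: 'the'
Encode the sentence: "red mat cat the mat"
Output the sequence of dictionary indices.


Look up each word in the dictionary:
  'red' -> 5
  'mat' -> 1
  'cat' -> 4
  'the' -> 6
  'mat' -> 1

Encoded: [5, 1, 4, 6, 1]


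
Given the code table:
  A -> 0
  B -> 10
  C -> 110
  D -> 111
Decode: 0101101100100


Decoding:
0 -> A
10 -> B
110 -> C
110 -> C
0 -> A
10 -> B
0 -> A


Result: ABCCABA


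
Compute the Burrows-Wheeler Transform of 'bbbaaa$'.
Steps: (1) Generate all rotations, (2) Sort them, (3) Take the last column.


Rotations (sorted):
  0: $bbbaaa -> last char: a
  1: a$bbbaa -> last char: a
  2: aa$bbba -> last char: a
  3: aaa$bbb -> last char: b
  4: baaa$bb -> last char: b
  5: bbaaa$b -> last char: b
  6: bbbaaa$ -> last char: $


BWT = aaabbb$


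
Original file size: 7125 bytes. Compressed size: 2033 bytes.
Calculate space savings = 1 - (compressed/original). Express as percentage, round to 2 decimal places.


ratio = compressed/original = 2033/7125 = 0.285333
savings = 1 - ratio = 1 - 0.285333 = 0.714667
as a percentage: 0.714667 * 100 = 71.47%

Space savings = 1 - 2033/7125 = 71.47%


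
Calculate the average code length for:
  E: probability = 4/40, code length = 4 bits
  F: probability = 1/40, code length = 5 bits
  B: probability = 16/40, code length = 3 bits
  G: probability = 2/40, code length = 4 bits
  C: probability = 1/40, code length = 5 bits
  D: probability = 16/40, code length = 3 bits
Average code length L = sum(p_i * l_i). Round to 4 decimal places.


Weighted contributions p_i * l_i:
  E: (4/40) * 4 = 16/40
  F: (1/40) * 5 = 5/40
  B: (16/40) * 3 = 48/40
  G: (2/40) * 4 = 8/40
  C: (1/40) * 5 = 5/40
  D: (16/40) * 3 = 48/40
Sum = (16 + 5 + 48 + 8 + 5 + 48)/40 = 130/40

L = 130/40 = 3.2500 bits/symbol
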